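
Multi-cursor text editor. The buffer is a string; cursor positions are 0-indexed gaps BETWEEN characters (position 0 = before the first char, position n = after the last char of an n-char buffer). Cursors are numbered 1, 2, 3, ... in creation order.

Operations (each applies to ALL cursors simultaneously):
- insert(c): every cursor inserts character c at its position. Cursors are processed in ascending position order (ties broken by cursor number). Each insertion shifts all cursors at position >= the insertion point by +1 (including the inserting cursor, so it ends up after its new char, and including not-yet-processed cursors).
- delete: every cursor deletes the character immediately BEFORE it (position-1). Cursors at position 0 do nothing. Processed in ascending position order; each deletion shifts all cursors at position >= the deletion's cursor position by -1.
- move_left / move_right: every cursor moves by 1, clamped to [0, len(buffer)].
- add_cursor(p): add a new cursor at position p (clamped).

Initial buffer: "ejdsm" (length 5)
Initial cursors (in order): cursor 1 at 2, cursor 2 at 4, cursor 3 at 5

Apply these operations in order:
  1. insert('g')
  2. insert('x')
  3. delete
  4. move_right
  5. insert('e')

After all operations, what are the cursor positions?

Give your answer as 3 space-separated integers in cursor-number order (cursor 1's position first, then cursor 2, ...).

After op 1 (insert('g')): buffer="ejgdsgmg" (len 8), cursors c1@3 c2@6 c3@8, authorship ..1..2.3
After op 2 (insert('x')): buffer="ejgxdsgxmgx" (len 11), cursors c1@4 c2@8 c3@11, authorship ..11..22.33
After op 3 (delete): buffer="ejgdsgmg" (len 8), cursors c1@3 c2@6 c3@8, authorship ..1..2.3
After op 4 (move_right): buffer="ejgdsgmg" (len 8), cursors c1@4 c2@7 c3@8, authorship ..1..2.3
After op 5 (insert('e')): buffer="ejgdesgmege" (len 11), cursors c1@5 c2@9 c3@11, authorship ..1.1.2.233

Answer: 5 9 11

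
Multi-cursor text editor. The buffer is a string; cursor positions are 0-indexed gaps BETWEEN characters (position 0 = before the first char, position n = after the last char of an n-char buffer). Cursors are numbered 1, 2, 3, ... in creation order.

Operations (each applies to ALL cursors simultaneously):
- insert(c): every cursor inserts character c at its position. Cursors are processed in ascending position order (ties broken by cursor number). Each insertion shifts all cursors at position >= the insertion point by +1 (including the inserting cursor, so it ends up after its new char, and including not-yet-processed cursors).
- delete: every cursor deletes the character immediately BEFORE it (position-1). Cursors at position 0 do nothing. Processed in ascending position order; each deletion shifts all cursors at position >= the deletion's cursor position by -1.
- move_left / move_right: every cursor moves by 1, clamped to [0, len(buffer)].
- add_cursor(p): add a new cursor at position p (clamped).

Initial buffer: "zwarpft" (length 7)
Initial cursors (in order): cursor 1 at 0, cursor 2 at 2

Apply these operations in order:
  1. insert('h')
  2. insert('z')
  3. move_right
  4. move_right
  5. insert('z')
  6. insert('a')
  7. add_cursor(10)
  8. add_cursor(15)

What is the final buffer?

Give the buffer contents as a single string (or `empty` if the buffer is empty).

After op 1 (insert('h')): buffer="hzwharpft" (len 9), cursors c1@1 c2@4, authorship 1..2.....
After op 2 (insert('z')): buffer="hzzwhzarpft" (len 11), cursors c1@2 c2@6, authorship 11..22.....
After op 3 (move_right): buffer="hzzwhzarpft" (len 11), cursors c1@3 c2@7, authorship 11..22.....
After op 4 (move_right): buffer="hzzwhzarpft" (len 11), cursors c1@4 c2@8, authorship 11..22.....
After op 5 (insert('z')): buffer="hzzwzhzarzpft" (len 13), cursors c1@5 c2@10, authorship 11..122..2...
After op 6 (insert('a')): buffer="hzzwzahzarzapft" (len 15), cursors c1@6 c2@12, authorship 11..1122..22...
After op 7 (add_cursor(10)): buffer="hzzwzahzarzapft" (len 15), cursors c1@6 c3@10 c2@12, authorship 11..1122..22...
After op 8 (add_cursor(15)): buffer="hzzwzahzarzapft" (len 15), cursors c1@6 c3@10 c2@12 c4@15, authorship 11..1122..22...

Answer: hzzwzahzarzapft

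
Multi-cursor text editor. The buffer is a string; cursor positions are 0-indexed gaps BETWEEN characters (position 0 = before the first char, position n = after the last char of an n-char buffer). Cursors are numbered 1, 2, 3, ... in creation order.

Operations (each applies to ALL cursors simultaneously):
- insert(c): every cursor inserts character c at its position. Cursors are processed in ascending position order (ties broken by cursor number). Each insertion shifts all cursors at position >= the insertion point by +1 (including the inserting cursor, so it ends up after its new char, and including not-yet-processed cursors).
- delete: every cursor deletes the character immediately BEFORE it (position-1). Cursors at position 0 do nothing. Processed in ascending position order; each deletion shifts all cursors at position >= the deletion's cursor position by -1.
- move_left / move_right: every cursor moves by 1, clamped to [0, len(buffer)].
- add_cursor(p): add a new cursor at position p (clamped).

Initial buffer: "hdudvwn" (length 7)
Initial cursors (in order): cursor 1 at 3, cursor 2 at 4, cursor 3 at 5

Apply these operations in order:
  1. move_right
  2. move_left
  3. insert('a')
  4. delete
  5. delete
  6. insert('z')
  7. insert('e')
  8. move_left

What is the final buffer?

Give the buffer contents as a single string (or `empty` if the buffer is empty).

Answer: hdzzzeeewn

Derivation:
After op 1 (move_right): buffer="hdudvwn" (len 7), cursors c1@4 c2@5 c3@6, authorship .......
After op 2 (move_left): buffer="hdudvwn" (len 7), cursors c1@3 c2@4 c3@5, authorship .......
After op 3 (insert('a')): buffer="hduadavawn" (len 10), cursors c1@4 c2@6 c3@8, authorship ...1.2.3..
After op 4 (delete): buffer="hdudvwn" (len 7), cursors c1@3 c2@4 c3@5, authorship .......
After op 5 (delete): buffer="hdwn" (len 4), cursors c1@2 c2@2 c3@2, authorship ....
After op 6 (insert('z')): buffer="hdzzzwn" (len 7), cursors c1@5 c2@5 c3@5, authorship ..123..
After op 7 (insert('e')): buffer="hdzzzeeewn" (len 10), cursors c1@8 c2@8 c3@8, authorship ..123123..
After op 8 (move_left): buffer="hdzzzeeewn" (len 10), cursors c1@7 c2@7 c3@7, authorship ..123123..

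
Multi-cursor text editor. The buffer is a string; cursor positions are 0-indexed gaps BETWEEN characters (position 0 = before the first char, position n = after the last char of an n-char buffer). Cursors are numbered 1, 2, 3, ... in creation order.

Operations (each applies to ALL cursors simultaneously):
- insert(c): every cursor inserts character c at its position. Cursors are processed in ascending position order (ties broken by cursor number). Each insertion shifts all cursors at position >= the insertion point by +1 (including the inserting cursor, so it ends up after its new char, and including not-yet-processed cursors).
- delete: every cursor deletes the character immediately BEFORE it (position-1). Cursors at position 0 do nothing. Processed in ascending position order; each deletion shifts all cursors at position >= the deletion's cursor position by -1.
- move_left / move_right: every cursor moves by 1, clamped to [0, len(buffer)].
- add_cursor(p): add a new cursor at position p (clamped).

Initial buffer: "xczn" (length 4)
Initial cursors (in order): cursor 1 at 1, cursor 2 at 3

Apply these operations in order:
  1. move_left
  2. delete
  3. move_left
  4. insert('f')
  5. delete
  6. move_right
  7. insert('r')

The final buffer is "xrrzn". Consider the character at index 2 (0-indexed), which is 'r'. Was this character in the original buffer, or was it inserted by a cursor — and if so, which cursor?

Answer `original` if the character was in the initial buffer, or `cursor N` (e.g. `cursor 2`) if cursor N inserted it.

Answer: cursor 2

Derivation:
After op 1 (move_left): buffer="xczn" (len 4), cursors c1@0 c2@2, authorship ....
After op 2 (delete): buffer="xzn" (len 3), cursors c1@0 c2@1, authorship ...
After op 3 (move_left): buffer="xzn" (len 3), cursors c1@0 c2@0, authorship ...
After op 4 (insert('f')): buffer="ffxzn" (len 5), cursors c1@2 c2@2, authorship 12...
After op 5 (delete): buffer="xzn" (len 3), cursors c1@0 c2@0, authorship ...
After op 6 (move_right): buffer="xzn" (len 3), cursors c1@1 c2@1, authorship ...
After op 7 (insert('r')): buffer="xrrzn" (len 5), cursors c1@3 c2@3, authorship .12..
Authorship (.=original, N=cursor N): . 1 2 . .
Index 2: author = 2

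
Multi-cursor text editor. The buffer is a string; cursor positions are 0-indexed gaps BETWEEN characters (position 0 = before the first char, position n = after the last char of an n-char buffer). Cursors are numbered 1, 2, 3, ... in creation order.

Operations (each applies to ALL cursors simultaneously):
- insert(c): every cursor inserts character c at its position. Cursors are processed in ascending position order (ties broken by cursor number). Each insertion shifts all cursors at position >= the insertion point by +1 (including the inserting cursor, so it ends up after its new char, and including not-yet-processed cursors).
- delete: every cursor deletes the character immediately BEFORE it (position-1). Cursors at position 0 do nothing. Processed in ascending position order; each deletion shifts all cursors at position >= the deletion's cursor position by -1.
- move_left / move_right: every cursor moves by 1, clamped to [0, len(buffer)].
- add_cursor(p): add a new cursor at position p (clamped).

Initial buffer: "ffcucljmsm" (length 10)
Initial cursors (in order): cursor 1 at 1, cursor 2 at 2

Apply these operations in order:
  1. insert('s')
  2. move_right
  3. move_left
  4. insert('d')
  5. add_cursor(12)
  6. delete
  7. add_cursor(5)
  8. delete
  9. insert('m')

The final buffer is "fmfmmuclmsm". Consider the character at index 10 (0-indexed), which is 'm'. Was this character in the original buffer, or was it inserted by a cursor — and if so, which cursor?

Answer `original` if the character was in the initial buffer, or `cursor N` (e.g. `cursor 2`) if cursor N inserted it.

Answer: original

Derivation:
After op 1 (insert('s')): buffer="fsfscucljmsm" (len 12), cursors c1@2 c2@4, authorship .1.2........
After op 2 (move_right): buffer="fsfscucljmsm" (len 12), cursors c1@3 c2@5, authorship .1.2........
After op 3 (move_left): buffer="fsfscucljmsm" (len 12), cursors c1@2 c2@4, authorship .1.2........
After op 4 (insert('d')): buffer="fsdfsdcucljmsm" (len 14), cursors c1@3 c2@6, authorship .11.22........
After op 5 (add_cursor(12)): buffer="fsdfsdcucljmsm" (len 14), cursors c1@3 c2@6 c3@12, authorship .11.22........
After op 6 (delete): buffer="fsfscucljsm" (len 11), cursors c1@2 c2@4 c3@9, authorship .1.2.......
After op 7 (add_cursor(5)): buffer="fsfscucljsm" (len 11), cursors c1@2 c2@4 c4@5 c3@9, authorship .1.2.......
After op 8 (delete): buffer="ffuclsm" (len 7), cursors c1@1 c2@2 c4@2 c3@5, authorship .......
After op 9 (insert('m')): buffer="fmfmmuclmsm" (len 11), cursors c1@2 c2@5 c4@5 c3@9, authorship .1.24...3..
Authorship (.=original, N=cursor N): . 1 . 2 4 . . . 3 . .
Index 10: author = original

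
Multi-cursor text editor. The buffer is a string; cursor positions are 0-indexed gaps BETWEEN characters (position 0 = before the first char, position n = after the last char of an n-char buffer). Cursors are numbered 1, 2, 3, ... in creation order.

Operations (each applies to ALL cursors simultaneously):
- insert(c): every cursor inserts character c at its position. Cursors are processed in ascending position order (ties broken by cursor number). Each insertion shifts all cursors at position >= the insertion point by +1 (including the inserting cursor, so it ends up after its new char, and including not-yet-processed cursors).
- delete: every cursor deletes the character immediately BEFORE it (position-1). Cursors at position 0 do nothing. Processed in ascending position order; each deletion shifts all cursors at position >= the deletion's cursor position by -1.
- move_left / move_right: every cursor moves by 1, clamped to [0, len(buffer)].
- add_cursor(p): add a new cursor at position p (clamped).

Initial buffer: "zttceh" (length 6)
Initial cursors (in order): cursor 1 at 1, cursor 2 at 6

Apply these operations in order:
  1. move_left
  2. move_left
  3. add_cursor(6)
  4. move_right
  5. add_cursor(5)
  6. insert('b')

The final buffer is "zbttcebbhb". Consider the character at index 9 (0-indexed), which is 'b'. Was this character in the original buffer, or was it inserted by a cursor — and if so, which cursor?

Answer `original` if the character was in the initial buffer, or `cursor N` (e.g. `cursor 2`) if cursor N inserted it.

After op 1 (move_left): buffer="zttceh" (len 6), cursors c1@0 c2@5, authorship ......
After op 2 (move_left): buffer="zttceh" (len 6), cursors c1@0 c2@4, authorship ......
After op 3 (add_cursor(6)): buffer="zttceh" (len 6), cursors c1@0 c2@4 c3@6, authorship ......
After op 4 (move_right): buffer="zttceh" (len 6), cursors c1@1 c2@5 c3@6, authorship ......
After op 5 (add_cursor(5)): buffer="zttceh" (len 6), cursors c1@1 c2@5 c4@5 c3@6, authorship ......
After op 6 (insert('b')): buffer="zbttcebbhb" (len 10), cursors c1@2 c2@8 c4@8 c3@10, authorship .1....24.3
Authorship (.=original, N=cursor N): . 1 . . . . 2 4 . 3
Index 9: author = 3

Answer: cursor 3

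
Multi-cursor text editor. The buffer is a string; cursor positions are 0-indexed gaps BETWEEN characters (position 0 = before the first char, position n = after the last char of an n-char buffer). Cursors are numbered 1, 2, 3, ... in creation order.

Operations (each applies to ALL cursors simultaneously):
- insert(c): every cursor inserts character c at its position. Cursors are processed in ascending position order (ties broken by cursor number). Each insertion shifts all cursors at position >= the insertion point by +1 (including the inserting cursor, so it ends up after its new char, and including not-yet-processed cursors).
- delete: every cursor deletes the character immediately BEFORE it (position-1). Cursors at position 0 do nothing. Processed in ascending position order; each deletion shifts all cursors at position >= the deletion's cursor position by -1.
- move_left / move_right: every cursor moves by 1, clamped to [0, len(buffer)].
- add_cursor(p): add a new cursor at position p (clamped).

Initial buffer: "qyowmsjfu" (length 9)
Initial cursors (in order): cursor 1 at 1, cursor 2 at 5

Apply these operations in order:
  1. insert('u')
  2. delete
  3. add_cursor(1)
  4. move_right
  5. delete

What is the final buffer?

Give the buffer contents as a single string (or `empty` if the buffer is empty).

After op 1 (insert('u')): buffer="quyowmusjfu" (len 11), cursors c1@2 c2@7, authorship .1....2....
After op 2 (delete): buffer="qyowmsjfu" (len 9), cursors c1@1 c2@5, authorship .........
After op 3 (add_cursor(1)): buffer="qyowmsjfu" (len 9), cursors c1@1 c3@1 c2@5, authorship .........
After op 4 (move_right): buffer="qyowmsjfu" (len 9), cursors c1@2 c3@2 c2@6, authorship .........
After op 5 (delete): buffer="owmjfu" (len 6), cursors c1@0 c3@0 c2@3, authorship ......

Answer: owmjfu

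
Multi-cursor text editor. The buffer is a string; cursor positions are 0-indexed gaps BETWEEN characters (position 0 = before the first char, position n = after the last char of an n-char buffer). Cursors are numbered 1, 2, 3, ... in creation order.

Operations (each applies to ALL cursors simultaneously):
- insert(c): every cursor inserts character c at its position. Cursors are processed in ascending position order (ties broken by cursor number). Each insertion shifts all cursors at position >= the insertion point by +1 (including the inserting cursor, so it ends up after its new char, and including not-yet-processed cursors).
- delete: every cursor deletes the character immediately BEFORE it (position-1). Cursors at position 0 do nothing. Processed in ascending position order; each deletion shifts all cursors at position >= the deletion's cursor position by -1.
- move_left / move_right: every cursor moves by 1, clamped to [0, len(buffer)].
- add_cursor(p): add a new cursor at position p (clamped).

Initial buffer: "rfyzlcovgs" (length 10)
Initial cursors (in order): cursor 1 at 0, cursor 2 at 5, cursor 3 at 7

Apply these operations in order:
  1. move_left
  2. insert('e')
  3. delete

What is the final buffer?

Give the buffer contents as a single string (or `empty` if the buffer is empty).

After op 1 (move_left): buffer="rfyzlcovgs" (len 10), cursors c1@0 c2@4 c3@6, authorship ..........
After op 2 (insert('e')): buffer="erfyzelceovgs" (len 13), cursors c1@1 c2@6 c3@9, authorship 1....2..3....
After op 3 (delete): buffer="rfyzlcovgs" (len 10), cursors c1@0 c2@4 c3@6, authorship ..........

Answer: rfyzlcovgs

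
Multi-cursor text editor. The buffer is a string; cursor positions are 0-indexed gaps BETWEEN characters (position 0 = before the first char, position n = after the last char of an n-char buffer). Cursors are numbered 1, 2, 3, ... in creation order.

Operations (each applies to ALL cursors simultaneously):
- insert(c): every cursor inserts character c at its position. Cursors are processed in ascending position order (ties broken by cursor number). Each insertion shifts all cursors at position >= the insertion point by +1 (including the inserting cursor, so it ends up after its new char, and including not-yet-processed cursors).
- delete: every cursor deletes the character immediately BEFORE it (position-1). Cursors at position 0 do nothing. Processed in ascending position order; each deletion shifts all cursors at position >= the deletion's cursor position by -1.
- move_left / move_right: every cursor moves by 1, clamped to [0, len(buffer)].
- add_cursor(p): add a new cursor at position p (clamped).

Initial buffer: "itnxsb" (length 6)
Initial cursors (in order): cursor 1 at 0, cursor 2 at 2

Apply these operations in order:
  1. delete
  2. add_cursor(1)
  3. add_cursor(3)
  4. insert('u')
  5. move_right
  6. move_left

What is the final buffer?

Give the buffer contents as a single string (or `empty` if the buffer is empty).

Answer: uiuunxusb

Derivation:
After op 1 (delete): buffer="inxsb" (len 5), cursors c1@0 c2@1, authorship .....
After op 2 (add_cursor(1)): buffer="inxsb" (len 5), cursors c1@0 c2@1 c3@1, authorship .....
After op 3 (add_cursor(3)): buffer="inxsb" (len 5), cursors c1@0 c2@1 c3@1 c4@3, authorship .....
After op 4 (insert('u')): buffer="uiuunxusb" (len 9), cursors c1@1 c2@4 c3@4 c4@7, authorship 1.23..4..
After op 5 (move_right): buffer="uiuunxusb" (len 9), cursors c1@2 c2@5 c3@5 c4@8, authorship 1.23..4..
After op 6 (move_left): buffer="uiuunxusb" (len 9), cursors c1@1 c2@4 c3@4 c4@7, authorship 1.23..4..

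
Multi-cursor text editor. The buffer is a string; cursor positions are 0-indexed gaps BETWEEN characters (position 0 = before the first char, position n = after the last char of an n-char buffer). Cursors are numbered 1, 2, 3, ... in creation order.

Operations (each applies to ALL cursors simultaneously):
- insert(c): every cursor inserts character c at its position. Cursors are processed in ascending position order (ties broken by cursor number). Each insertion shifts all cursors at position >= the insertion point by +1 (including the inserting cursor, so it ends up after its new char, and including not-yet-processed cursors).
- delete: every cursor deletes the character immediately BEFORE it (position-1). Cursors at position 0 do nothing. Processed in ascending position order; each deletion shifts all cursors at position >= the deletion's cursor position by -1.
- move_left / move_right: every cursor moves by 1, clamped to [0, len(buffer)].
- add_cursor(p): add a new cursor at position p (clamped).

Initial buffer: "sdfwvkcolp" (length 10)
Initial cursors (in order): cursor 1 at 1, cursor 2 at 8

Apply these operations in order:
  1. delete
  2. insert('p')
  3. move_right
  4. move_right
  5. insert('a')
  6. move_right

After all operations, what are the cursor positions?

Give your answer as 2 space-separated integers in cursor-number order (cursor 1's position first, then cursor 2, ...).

After op 1 (delete): buffer="dfwvkclp" (len 8), cursors c1@0 c2@6, authorship ........
After op 2 (insert('p')): buffer="pdfwvkcplp" (len 10), cursors c1@1 c2@8, authorship 1......2..
After op 3 (move_right): buffer="pdfwvkcplp" (len 10), cursors c1@2 c2@9, authorship 1......2..
After op 4 (move_right): buffer="pdfwvkcplp" (len 10), cursors c1@3 c2@10, authorship 1......2..
After op 5 (insert('a')): buffer="pdfawvkcplpa" (len 12), cursors c1@4 c2@12, authorship 1..1....2..2
After op 6 (move_right): buffer="pdfawvkcplpa" (len 12), cursors c1@5 c2@12, authorship 1..1....2..2

Answer: 5 12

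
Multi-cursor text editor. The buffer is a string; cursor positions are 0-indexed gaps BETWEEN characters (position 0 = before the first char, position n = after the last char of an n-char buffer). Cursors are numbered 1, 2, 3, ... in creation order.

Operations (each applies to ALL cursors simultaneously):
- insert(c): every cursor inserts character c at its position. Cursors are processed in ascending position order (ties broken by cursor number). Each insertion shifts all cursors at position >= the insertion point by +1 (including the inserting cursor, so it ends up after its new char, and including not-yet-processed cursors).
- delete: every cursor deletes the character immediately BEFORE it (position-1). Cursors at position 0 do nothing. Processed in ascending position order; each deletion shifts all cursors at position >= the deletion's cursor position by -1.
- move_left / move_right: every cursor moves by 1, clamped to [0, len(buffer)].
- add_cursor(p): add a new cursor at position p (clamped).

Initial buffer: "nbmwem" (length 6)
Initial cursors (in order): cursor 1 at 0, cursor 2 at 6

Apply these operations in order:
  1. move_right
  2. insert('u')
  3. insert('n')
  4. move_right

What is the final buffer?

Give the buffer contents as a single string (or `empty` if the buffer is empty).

Answer: nunbmwemun

Derivation:
After op 1 (move_right): buffer="nbmwem" (len 6), cursors c1@1 c2@6, authorship ......
After op 2 (insert('u')): buffer="nubmwemu" (len 8), cursors c1@2 c2@8, authorship .1.....2
After op 3 (insert('n')): buffer="nunbmwemun" (len 10), cursors c1@3 c2@10, authorship .11.....22
After op 4 (move_right): buffer="nunbmwemun" (len 10), cursors c1@4 c2@10, authorship .11.....22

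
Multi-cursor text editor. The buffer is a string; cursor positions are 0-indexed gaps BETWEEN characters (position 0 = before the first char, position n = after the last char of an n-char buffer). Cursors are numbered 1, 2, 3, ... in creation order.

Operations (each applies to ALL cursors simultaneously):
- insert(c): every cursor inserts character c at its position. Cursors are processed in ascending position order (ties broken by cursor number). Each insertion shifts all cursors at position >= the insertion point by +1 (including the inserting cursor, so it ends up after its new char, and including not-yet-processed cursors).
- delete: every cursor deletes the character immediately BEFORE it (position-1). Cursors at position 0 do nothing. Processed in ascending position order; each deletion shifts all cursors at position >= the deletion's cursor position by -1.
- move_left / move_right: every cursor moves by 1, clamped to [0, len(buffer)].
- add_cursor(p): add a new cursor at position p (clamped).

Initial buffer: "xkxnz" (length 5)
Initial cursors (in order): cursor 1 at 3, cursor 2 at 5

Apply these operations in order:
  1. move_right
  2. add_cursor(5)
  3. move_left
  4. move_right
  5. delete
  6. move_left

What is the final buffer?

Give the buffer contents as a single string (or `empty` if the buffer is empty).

After op 1 (move_right): buffer="xkxnz" (len 5), cursors c1@4 c2@5, authorship .....
After op 2 (add_cursor(5)): buffer="xkxnz" (len 5), cursors c1@4 c2@5 c3@5, authorship .....
After op 3 (move_left): buffer="xkxnz" (len 5), cursors c1@3 c2@4 c3@4, authorship .....
After op 4 (move_right): buffer="xkxnz" (len 5), cursors c1@4 c2@5 c3@5, authorship .....
After op 5 (delete): buffer="xk" (len 2), cursors c1@2 c2@2 c3@2, authorship ..
After op 6 (move_left): buffer="xk" (len 2), cursors c1@1 c2@1 c3@1, authorship ..

Answer: xk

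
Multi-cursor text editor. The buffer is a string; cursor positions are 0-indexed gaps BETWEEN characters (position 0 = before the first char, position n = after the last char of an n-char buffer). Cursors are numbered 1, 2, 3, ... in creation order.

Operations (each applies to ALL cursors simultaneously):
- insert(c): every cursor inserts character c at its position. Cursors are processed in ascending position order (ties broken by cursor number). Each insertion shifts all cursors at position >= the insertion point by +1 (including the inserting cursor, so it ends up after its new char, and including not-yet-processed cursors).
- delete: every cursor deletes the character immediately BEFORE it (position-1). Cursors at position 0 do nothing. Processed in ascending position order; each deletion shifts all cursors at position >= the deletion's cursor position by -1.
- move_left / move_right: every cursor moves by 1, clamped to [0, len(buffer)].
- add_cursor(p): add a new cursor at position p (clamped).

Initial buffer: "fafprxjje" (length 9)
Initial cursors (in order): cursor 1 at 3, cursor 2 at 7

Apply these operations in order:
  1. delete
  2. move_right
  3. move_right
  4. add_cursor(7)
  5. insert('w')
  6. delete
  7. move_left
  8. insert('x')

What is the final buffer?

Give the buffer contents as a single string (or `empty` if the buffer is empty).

Answer: fapxrxjxxe

Derivation:
After op 1 (delete): buffer="faprxje" (len 7), cursors c1@2 c2@5, authorship .......
After op 2 (move_right): buffer="faprxje" (len 7), cursors c1@3 c2@6, authorship .......
After op 3 (move_right): buffer="faprxje" (len 7), cursors c1@4 c2@7, authorship .......
After op 4 (add_cursor(7)): buffer="faprxje" (len 7), cursors c1@4 c2@7 c3@7, authorship .......
After op 5 (insert('w')): buffer="faprwxjeww" (len 10), cursors c1@5 c2@10 c3@10, authorship ....1...23
After op 6 (delete): buffer="faprxje" (len 7), cursors c1@4 c2@7 c3@7, authorship .......
After op 7 (move_left): buffer="faprxje" (len 7), cursors c1@3 c2@6 c3@6, authorship .......
After op 8 (insert('x')): buffer="fapxrxjxxe" (len 10), cursors c1@4 c2@9 c3@9, authorship ...1...23.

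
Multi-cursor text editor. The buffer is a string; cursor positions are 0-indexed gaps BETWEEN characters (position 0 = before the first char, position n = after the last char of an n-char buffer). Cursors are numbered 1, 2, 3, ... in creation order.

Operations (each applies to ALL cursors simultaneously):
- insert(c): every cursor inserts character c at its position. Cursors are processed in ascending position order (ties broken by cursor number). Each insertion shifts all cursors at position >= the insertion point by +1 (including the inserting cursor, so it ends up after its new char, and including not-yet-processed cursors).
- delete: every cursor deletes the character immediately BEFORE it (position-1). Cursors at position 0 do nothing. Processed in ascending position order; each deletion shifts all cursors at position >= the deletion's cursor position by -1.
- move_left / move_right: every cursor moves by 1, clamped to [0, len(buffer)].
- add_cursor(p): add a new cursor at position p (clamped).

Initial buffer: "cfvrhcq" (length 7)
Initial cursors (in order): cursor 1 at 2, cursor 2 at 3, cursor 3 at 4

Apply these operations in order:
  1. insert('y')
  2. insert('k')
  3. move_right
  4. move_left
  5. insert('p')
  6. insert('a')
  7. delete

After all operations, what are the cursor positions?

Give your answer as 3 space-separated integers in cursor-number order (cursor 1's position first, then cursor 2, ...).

Answer: 5 9 13

Derivation:
After op 1 (insert('y')): buffer="cfyvyryhcq" (len 10), cursors c1@3 c2@5 c3@7, authorship ..1.2.3...
After op 2 (insert('k')): buffer="cfykvykrykhcq" (len 13), cursors c1@4 c2@7 c3@10, authorship ..11.22.33...
After op 3 (move_right): buffer="cfykvykrykhcq" (len 13), cursors c1@5 c2@8 c3@11, authorship ..11.22.33...
After op 4 (move_left): buffer="cfykvykrykhcq" (len 13), cursors c1@4 c2@7 c3@10, authorship ..11.22.33...
After op 5 (insert('p')): buffer="cfykpvykprykphcq" (len 16), cursors c1@5 c2@9 c3@13, authorship ..111.222.333...
After op 6 (insert('a')): buffer="cfykpavykparykpahcq" (len 19), cursors c1@6 c2@11 c3@16, authorship ..1111.2222.3333...
After op 7 (delete): buffer="cfykpvykprykphcq" (len 16), cursors c1@5 c2@9 c3@13, authorship ..111.222.333...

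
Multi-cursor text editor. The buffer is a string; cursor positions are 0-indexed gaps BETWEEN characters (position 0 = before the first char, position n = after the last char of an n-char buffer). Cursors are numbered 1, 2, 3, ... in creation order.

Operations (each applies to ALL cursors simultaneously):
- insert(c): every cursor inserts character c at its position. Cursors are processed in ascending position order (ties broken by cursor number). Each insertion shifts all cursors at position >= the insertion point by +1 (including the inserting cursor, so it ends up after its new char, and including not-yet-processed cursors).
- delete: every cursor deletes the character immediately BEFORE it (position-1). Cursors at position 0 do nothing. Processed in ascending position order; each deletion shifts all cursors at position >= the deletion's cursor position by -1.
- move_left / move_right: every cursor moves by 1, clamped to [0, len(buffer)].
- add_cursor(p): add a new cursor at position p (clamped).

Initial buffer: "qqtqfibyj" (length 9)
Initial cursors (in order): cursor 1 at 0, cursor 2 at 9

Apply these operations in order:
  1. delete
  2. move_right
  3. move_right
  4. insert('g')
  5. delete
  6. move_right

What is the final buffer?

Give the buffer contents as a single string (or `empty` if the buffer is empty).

Answer: qqtqfiby

Derivation:
After op 1 (delete): buffer="qqtqfiby" (len 8), cursors c1@0 c2@8, authorship ........
After op 2 (move_right): buffer="qqtqfiby" (len 8), cursors c1@1 c2@8, authorship ........
After op 3 (move_right): buffer="qqtqfiby" (len 8), cursors c1@2 c2@8, authorship ........
After op 4 (insert('g')): buffer="qqgtqfibyg" (len 10), cursors c1@3 c2@10, authorship ..1......2
After op 5 (delete): buffer="qqtqfiby" (len 8), cursors c1@2 c2@8, authorship ........
After op 6 (move_right): buffer="qqtqfiby" (len 8), cursors c1@3 c2@8, authorship ........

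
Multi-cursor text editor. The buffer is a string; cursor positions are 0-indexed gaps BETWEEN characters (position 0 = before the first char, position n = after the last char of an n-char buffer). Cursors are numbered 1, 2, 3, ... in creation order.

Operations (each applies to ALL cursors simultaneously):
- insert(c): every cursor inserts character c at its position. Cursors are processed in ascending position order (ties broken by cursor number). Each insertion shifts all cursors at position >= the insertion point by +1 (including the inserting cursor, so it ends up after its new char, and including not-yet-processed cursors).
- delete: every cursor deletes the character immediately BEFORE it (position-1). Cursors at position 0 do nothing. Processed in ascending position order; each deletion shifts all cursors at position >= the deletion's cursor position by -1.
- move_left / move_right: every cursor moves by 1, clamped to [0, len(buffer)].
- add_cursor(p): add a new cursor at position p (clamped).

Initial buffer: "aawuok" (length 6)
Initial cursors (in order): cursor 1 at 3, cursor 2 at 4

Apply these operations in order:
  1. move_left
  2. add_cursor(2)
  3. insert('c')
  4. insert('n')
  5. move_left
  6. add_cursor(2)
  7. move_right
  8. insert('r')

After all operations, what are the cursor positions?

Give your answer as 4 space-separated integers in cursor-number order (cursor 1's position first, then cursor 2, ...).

Answer: 9 13 9 4

Derivation:
After op 1 (move_left): buffer="aawuok" (len 6), cursors c1@2 c2@3, authorship ......
After op 2 (add_cursor(2)): buffer="aawuok" (len 6), cursors c1@2 c3@2 c2@3, authorship ......
After op 3 (insert('c')): buffer="aaccwcuok" (len 9), cursors c1@4 c3@4 c2@6, authorship ..13.2...
After op 4 (insert('n')): buffer="aaccnnwcnuok" (len 12), cursors c1@6 c3@6 c2@9, authorship ..1313.22...
After op 5 (move_left): buffer="aaccnnwcnuok" (len 12), cursors c1@5 c3@5 c2@8, authorship ..1313.22...
After op 6 (add_cursor(2)): buffer="aaccnnwcnuok" (len 12), cursors c4@2 c1@5 c3@5 c2@8, authorship ..1313.22...
After op 7 (move_right): buffer="aaccnnwcnuok" (len 12), cursors c4@3 c1@6 c3@6 c2@9, authorship ..1313.22...
After op 8 (insert('r')): buffer="aacrcnnrrwcnruok" (len 16), cursors c4@4 c1@9 c3@9 c2@13, authorship ..1431313.222...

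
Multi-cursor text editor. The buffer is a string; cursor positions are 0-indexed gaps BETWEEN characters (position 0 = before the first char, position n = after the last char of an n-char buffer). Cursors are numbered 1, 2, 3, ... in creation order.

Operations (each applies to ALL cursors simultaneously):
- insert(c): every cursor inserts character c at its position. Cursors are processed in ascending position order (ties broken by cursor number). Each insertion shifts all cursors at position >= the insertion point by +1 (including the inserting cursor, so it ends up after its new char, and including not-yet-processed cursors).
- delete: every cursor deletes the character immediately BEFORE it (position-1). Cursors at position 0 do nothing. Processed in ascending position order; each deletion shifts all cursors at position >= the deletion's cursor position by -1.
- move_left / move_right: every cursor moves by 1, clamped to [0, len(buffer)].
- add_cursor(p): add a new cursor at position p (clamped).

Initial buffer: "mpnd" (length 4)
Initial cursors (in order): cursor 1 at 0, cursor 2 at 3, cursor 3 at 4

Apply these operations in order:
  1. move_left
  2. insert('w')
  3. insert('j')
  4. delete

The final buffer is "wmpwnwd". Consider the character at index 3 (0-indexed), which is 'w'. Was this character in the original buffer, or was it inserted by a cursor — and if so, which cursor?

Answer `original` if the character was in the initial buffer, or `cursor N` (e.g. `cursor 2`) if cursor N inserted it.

Answer: cursor 2

Derivation:
After op 1 (move_left): buffer="mpnd" (len 4), cursors c1@0 c2@2 c3@3, authorship ....
After op 2 (insert('w')): buffer="wmpwnwd" (len 7), cursors c1@1 c2@4 c3@6, authorship 1..2.3.
After op 3 (insert('j')): buffer="wjmpwjnwjd" (len 10), cursors c1@2 c2@6 c3@9, authorship 11..22.33.
After op 4 (delete): buffer="wmpwnwd" (len 7), cursors c1@1 c2@4 c3@6, authorship 1..2.3.
Authorship (.=original, N=cursor N): 1 . . 2 . 3 .
Index 3: author = 2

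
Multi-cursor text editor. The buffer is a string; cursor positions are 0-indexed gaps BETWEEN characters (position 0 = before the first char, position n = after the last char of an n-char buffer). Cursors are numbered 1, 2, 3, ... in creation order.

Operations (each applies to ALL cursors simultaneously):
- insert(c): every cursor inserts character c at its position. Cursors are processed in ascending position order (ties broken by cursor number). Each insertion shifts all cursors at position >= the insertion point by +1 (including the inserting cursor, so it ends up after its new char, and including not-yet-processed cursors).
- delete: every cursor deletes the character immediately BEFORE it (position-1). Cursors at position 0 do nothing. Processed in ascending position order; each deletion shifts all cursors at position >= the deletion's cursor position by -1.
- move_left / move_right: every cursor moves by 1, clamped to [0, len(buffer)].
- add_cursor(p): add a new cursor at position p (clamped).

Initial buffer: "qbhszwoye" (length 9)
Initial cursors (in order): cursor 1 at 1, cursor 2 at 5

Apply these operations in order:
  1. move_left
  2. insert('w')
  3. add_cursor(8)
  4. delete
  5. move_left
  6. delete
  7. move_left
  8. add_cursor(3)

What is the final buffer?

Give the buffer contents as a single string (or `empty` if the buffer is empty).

After op 1 (move_left): buffer="qbhszwoye" (len 9), cursors c1@0 c2@4, authorship .........
After op 2 (insert('w')): buffer="wqbhswzwoye" (len 11), cursors c1@1 c2@6, authorship 1....2.....
After op 3 (add_cursor(8)): buffer="wqbhswzwoye" (len 11), cursors c1@1 c2@6 c3@8, authorship 1....2.....
After op 4 (delete): buffer="qbhszoye" (len 8), cursors c1@0 c2@4 c3@5, authorship ........
After op 5 (move_left): buffer="qbhszoye" (len 8), cursors c1@0 c2@3 c3@4, authorship ........
After op 6 (delete): buffer="qbzoye" (len 6), cursors c1@0 c2@2 c3@2, authorship ......
After op 7 (move_left): buffer="qbzoye" (len 6), cursors c1@0 c2@1 c3@1, authorship ......
After op 8 (add_cursor(3)): buffer="qbzoye" (len 6), cursors c1@0 c2@1 c3@1 c4@3, authorship ......

Answer: qbzoye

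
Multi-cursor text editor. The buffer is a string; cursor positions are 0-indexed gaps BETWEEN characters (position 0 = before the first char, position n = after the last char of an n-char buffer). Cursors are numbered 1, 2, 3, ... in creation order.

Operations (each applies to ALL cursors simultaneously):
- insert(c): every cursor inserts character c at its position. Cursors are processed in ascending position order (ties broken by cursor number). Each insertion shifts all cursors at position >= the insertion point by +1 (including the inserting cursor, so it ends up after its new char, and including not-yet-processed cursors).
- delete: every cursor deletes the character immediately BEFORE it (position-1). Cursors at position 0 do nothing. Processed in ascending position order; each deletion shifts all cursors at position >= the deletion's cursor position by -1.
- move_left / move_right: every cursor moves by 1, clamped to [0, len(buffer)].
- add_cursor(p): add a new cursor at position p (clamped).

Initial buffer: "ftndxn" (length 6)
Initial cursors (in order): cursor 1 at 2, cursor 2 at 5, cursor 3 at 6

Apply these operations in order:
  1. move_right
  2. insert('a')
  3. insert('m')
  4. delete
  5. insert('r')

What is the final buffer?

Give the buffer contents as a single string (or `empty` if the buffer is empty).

Answer: ftnardxnaarr

Derivation:
After op 1 (move_right): buffer="ftndxn" (len 6), cursors c1@3 c2@6 c3@6, authorship ......
After op 2 (insert('a')): buffer="ftnadxnaa" (len 9), cursors c1@4 c2@9 c3@9, authorship ...1...23
After op 3 (insert('m')): buffer="ftnamdxnaamm" (len 12), cursors c1@5 c2@12 c3@12, authorship ...11...2323
After op 4 (delete): buffer="ftnadxnaa" (len 9), cursors c1@4 c2@9 c3@9, authorship ...1...23
After op 5 (insert('r')): buffer="ftnardxnaarr" (len 12), cursors c1@5 c2@12 c3@12, authorship ...11...2323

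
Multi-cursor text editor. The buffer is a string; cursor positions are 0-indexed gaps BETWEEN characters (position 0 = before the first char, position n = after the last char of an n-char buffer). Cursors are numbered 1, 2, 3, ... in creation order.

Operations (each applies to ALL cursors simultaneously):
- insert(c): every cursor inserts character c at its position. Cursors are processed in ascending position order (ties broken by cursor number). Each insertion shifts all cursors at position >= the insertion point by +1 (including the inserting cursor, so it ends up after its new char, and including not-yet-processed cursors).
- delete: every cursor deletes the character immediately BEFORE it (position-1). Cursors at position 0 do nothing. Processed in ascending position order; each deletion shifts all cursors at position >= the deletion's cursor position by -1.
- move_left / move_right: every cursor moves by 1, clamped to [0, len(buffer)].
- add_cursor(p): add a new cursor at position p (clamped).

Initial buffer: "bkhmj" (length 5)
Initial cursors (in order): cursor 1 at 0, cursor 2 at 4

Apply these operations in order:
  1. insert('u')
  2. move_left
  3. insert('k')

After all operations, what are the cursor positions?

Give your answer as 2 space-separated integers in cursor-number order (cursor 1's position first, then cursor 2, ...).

Answer: 1 7

Derivation:
After op 1 (insert('u')): buffer="ubkhmuj" (len 7), cursors c1@1 c2@6, authorship 1....2.
After op 2 (move_left): buffer="ubkhmuj" (len 7), cursors c1@0 c2@5, authorship 1....2.
After op 3 (insert('k')): buffer="kubkhmkuj" (len 9), cursors c1@1 c2@7, authorship 11....22.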